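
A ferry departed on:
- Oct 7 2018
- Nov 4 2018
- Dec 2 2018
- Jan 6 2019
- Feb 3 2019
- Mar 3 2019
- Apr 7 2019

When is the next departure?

These are Sundays at 28- or 35-day spacing (28, 28, 35, 28, 28, 35).
The pattern: 1st Sunday of the month.
1st Sunday of May 2019: May 5 2019.

May 5 2019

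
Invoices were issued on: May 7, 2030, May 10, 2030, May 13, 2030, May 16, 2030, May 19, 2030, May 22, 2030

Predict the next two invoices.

The spacing is 3, 3, 3, 3, 3 days — always 3 days.
May 22, 2030 + 3 days = May 25, 2030.
May 25, 2030 + 3 days = May 28, 2030.

May 25, 2030; May 28, 2030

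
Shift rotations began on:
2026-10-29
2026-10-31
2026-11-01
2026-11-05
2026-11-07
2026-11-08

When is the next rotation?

2026-11-12

The gap pattern 2, 1, 4, 2, 1 repeats every 3 events.
These are the Thursdays, Saturdays and Sundays of each week.
Next Thursday: 2026-11-12.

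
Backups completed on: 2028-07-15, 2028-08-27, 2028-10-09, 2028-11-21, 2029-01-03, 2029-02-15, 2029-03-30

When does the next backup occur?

Gaps between consecutive events: 43, 43, 43, 43, 43, 43 days — a constant 43-day interval.
2029-03-30 + 43 days = 2029-05-12.

2029-05-12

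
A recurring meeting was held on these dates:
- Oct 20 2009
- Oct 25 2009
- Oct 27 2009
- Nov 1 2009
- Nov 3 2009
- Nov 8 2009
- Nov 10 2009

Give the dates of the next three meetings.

Every event lands on a Tuesday or Sunday (gaps cycle 5, 2, 5, 2, 5, 2).
So the schedule is: every Tuesday and Sunday.
Next Sunday: Nov 15 2009.
Next Tuesday: Nov 17 2009.
Next Sunday: Nov 22 2009.

Nov 15 2009, Nov 17 2009, Nov 22 2009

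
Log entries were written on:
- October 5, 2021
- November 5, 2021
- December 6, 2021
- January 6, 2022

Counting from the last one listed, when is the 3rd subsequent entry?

Every event comes 31 days after the last (31, 31, 31).
January 6, 2022 + 31 days = February 6, 2022.
February 6, 2022 + 31 days = March 9, 2022.
March 9, 2022 + 31 days = April 9, 2022.

April 9, 2022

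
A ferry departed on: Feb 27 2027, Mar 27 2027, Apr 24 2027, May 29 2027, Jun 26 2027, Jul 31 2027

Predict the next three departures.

Every date is a Saturday; gaps 28, 28, 35, 28, 35 days.
Each is the last Saturday of its month (at least one falls on the 29th or later, ruling out '4th Saturday').
Last Saturday of August 2027: Aug 28 2027.
September 2027 ends with Saturday Sep 25 2027.
Last Saturday of October 2027: Oct 30 2027.

Aug 28 2027, Sep 25 2027, Oct 30 2027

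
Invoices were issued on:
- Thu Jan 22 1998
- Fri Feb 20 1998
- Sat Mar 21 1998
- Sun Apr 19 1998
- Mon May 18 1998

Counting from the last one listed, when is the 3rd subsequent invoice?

Thu Aug 13 1998

Every event comes 29 days after the last (29, 29, 29, 29).
Mon May 18 1998 + 29 days = Tue Jun 16 1998.
Tue Jun 16 1998 + 29 days = Wed Jul 15 1998.
Wed Jul 15 1998 + 29 days = Thu Aug 13 1998.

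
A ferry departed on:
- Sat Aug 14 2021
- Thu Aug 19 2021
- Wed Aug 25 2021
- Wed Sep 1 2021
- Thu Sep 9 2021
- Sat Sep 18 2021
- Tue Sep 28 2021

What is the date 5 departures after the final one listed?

Thu Dec 2 2021

The spacing grows by 1 each time: 5, 6, 7, 8, 9, 10 days.
Next gap: 11 days. Tue Sep 28 2021 + 11 days = Sat Oct 9 2021.
Next gap: 12 days. Sat Oct 9 2021 + 12 days = Thu Oct 21 2021.
Next gap: 13 days. Thu Oct 21 2021 + 13 days = Wed Nov 3 2021.
Next gap: 14 days. Wed Nov 3 2021 + 14 days = Wed Nov 17 2021.
Next gap: 15 days. Wed Nov 17 2021 + 15 days = Thu Dec 2 2021.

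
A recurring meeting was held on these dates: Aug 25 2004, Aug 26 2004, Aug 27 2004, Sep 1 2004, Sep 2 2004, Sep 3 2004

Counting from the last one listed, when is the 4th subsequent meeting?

Gaps: 1, 1, 5, 1, 1 days — not constant, but cyclic with period 3.
The events fall on every Wednesday, Thursday and Friday.
Next Wednesday: Sep 8 2004.
The following Thursday is Sep 9 2004.
Next Friday: Sep 10 2004.
The following Wednesday is Sep 15 2004.

Sep 15 2004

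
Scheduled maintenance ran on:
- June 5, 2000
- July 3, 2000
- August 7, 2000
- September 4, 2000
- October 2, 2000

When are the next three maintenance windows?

November 6, 2000; December 4, 2000; January 1, 2001

Gaps: 28, 35, 28, 28 days — a mix of 28 and 35. Every date is a Monday.
Each is the 1st Monday of its month.
November 2000 — 1st Monday is November 6, 2000.
December 2000 — 1st Monday is December 4, 2000.
1st Monday of January 2001: January 1, 2001.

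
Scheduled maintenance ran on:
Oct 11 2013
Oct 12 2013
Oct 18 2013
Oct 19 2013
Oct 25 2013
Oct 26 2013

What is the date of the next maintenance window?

Nov 1 2013

The gap pattern 1, 6, 1, 6, 1 repeats every 2 events.
These are the Fridays and Saturdays of each week.
Next Friday: Nov 1 2013.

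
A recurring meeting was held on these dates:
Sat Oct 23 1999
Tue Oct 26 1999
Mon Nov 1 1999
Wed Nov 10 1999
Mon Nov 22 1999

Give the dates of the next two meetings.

The spacing grows by 3 each time: 3, 6, 9, 12 days.
Next gap: 15 days. Mon Nov 22 1999 + 15 days = Tue Dec 7 1999.
Next gap: 18 days. Tue Dec 7 1999 + 18 days = Sat Dec 25 1999.

Tue Dec 7 1999, Sat Dec 25 1999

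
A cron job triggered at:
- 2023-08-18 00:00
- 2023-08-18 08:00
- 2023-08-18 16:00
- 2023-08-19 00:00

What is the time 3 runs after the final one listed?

2023-08-20 00:00

The interval is a steady 8 hours (8, 8, 8).
2023-08-19 00:00 + 8 h = 2023-08-19 08:00.
2023-08-19 08:00 + 8 h = 2023-08-19 16:00.
2023-08-19 16:00 + 8 h = 2023-08-20 00:00.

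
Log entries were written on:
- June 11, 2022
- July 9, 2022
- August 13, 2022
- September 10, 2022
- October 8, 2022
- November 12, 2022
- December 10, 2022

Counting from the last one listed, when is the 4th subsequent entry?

April 8, 2023

These are Saturdays at 28- or 35-day spacing (28, 35, 28, 28, 35, 28).
The pattern: 2nd Saturday of the month.
2nd Saturday of January 2023: January 14, 2023.
2nd Saturday of February 2023: February 11, 2023.
2nd Saturday of March 2023: March 11, 2023.
2nd Saturday of April 2023: April 8, 2023.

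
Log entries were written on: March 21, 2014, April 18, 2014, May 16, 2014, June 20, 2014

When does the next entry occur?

July 18, 2014

All dates are Fridays, 28, 28, 35 days apart.
Specifically, the 3rd Friday of each month.
July 2014 — 3rd Friday is July 18, 2014.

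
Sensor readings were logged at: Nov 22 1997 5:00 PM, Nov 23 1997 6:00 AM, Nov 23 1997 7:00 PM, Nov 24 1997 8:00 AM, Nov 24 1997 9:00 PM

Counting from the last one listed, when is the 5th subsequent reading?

Nov 27 1997 2:00 PM

Spacing: 13, 13, 13, 13 h — constant 13 h.
Nov 24 1997 9:00 PM + 13 h = Nov 25 1997 10:00 AM.
Nov 25 1997 10:00 AM + 13 h = Nov 25 1997 11:00 PM.
Nov 25 1997 11:00 PM + 13 h = Nov 26 1997 12:00 PM.
Nov 26 1997 12:00 PM + 13 h = Nov 27 1997 1:00 AM.
Nov 27 1997 1:00 AM + 13 h = Nov 27 1997 2:00 PM.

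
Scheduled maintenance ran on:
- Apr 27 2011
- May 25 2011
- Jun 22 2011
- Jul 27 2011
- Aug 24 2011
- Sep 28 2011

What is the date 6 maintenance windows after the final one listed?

These are Wednesdays at 28- or 35-day spacing (28, 28, 35, 28, 35).
The pattern: 4th Wednesday of the month.
October 2011 — 4th Wednesday is Oct 26 2011.
November 2011 — 4th Wednesday is Nov 23 2011.
December 2011 — 4th Wednesday is Dec 28 2011.
4th Wednesday of January 2012: Jan 25 2012.
4th Wednesday of February 2012: Feb 22 2012.
4th Wednesday of March 2012: Mar 28 2012.

Mar 28 2012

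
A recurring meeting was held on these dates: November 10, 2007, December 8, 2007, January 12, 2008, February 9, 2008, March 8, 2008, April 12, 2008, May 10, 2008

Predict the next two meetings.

These are Saturdays at 28- or 35-day spacing (28, 35, 28, 28, 35, 28).
The pattern: 2nd Saturday of the month.
June 2008 — 2nd Saturday is June 14, 2008.
July 2008 — 2nd Saturday is July 12, 2008.

June 14, 2008; July 12, 2008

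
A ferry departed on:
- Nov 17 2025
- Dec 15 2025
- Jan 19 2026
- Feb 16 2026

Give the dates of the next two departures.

Gaps: 28, 35, 28 days — a mix of 28 and 35. Every date is a Monday.
Each is the 3rd Monday of its month.
March 2026 — 3rd Monday is Mar 16 2026.
3rd Monday of April 2026: Apr 20 2026.

Mar 16 2026, Apr 20 2026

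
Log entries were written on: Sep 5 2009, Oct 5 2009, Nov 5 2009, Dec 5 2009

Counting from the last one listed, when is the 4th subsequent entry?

Gaps: 30, 31, 30 days — not constant. Every event is on the 5th of the month.
Pattern: the 5th of each month.
January 2010: Jan 5 2010.
Next: February 2010 → Feb 5 2010.
March 2010: Mar 5 2010.
Next: April 2010 → Apr 5 2010.

Apr 5 2010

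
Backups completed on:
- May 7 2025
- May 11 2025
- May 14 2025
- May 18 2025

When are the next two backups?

The gap pattern 4, 3, 4 repeats every 2 events.
These are the Wednesdays and Sundays of each week.
The following Wednesday is May 21 2025.
Next Sunday: May 25 2025.

May 21 2025, May 25 2025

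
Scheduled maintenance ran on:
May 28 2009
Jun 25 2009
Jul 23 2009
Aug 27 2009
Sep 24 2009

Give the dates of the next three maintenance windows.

Oct 22 2009, Nov 26 2009, Dec 24 2009

Gaps: 28, 28, 35, 28 days — a mix of 28 and 35. Every date is a Thursday.
Each is the 4th Thursday of its month.
4th Thursday of October 2009: Oct 22 2009.
4th Thursday of November 2009: Nov 26 2009.
4th Thursday of December 2009: Dec 24 2009.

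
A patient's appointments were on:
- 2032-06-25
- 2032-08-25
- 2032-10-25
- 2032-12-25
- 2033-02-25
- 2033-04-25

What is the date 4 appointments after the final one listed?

Gaps: 61, 61, 61, 62, 59 days — not constant. Every event is on the 25th of the month.
Pattern: the 25th of every 2 months.
Next: June 2033 → 2033-06-25.
Next: August 2033 → 2033-08-25.
Next: October 2033 → 2033-10-25.
Next: December 2033 → 2033-12-25.

2033-12-25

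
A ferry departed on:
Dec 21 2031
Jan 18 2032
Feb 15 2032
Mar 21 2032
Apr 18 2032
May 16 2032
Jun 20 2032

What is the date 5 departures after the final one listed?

Nov 21 2032

All dates are Sundays, 28, 28, 35, 28, 28, 35 days apart.
Specifically, the 3rd Sunday of each month.
July 2032 — 3rd Sunday is Jul 18 2032.
3rd Sunday of August 2032: Aug 15 2032.
September 2032 — 3rd Sunday is Sep 19 2032.
3rd Sunday of October 2032: Oct 17 2032.
November 2032 — 3rd Sunday is Nov 21 2032.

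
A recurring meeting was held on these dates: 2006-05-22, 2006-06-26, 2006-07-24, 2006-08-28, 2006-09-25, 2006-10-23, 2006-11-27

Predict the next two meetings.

Gaps: 35, 28, 35, 28, 28, 35 days — a mix of 28 and 35. Every date is a Monday.
Each is the 4th Monday of its month.
December 2006 — 4th Monday is 2006-12-25.
January 2007 — 4th Monday is 2007-01-22.

2006-12-25, 2007-01-22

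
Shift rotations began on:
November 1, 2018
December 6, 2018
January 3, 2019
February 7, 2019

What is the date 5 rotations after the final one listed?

July 4, 2019

All dates are Thursdays, 35, 28, 35 days apart.
Specifically, the 1st Thursday of each month.
March 2019 — 1st Thursday is March 7, 2019.
April 2019 — 1st Thursday is April 4, 2019.
May 2019 — 1st Thursday is May 2, 2019.
June 2019 — 1st Thursday is June 6, 2019.
1st Thursday of July 2019: July 4, 2019.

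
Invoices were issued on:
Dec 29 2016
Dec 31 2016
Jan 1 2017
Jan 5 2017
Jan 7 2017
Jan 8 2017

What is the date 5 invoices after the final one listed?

Jan 21 2017

The gap pattern 2, 1, 4, 2, 1 repeats every 3 events.
These are the Thursdays, Saturdays and Sundays of each week.
Next Thursday: Jan 12 2017.
Next Saturday: Jan 14 2017.
The following Sunday is Jan 15 2017.
The following Thursday is Jan 19 2017.
The following Saturday is Jan 21 2017.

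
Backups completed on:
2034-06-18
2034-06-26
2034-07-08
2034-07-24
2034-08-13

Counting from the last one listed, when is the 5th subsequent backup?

Gaps: 8, 12, 16, 20 days — each gap is 4 larger than the previous one.
Next gap: 24 days. 2034-08-13 + 24 days = 2034-09-06.
Next gap: 28 days. 2034-09-06 + 28 days = 2034-10-04.
Next gap: 32 days. 2034-10-04 + 32 days = 2034-11-05.
Next gap: 36 days. 2034-11-05 + 36 days = 2034-12-11.
Next gap: 40 days. 2034-12-11 + 40 days = 2035-01-20.

2035-01-20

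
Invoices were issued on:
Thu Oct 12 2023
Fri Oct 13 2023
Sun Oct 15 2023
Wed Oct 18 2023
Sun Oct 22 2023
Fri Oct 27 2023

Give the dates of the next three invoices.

Intervals are 1, 2, 3, 4, 5 days — an arithmetic progression with common difference 1.
Next gap: 6 days. Fri Oct 27 2023 + 6 days = Thu Nov 2 2023.
Next gap: 7 days. Thu Nov 2 2023 + 7 days = Thu Nov 9 2023.
Next gap: 8 days. Thu Nov 9 2023 + 8 days = Fri Nov 17 2023.

Thu Nov 2 2023, Thu Nov 9 2023, Fri Nov 17 2023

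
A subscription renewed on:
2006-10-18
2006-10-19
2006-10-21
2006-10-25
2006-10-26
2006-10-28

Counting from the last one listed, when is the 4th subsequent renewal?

2006-11-08

The gap pattern 1, 2, 4, 1, 2 repeats every 3 events.
These are the Wednesdays, Thursdays and Saturdays of each week.
Next Wednesday: 2006-11-01.
The following Thursday is 2006-11-02.
Next Saturday: 2006-11-04.
The following Wednesday is 2006-11-08.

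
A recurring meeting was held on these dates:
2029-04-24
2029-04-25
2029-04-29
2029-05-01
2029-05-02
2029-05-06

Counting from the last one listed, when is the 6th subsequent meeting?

2029-05-20

The gap pattern 1, 4, 2, 1, 4 repeats every 3 events.
These are the Tuesdays, Wednesdays and Sundays of each week.
The following Tuesday is 2029-05-08.
The following Wednesday is 2029-05-09.
The following Sunday is 2029-05-13.
The following Tuesday is 2029-05-15.
The following Wednesday is 2029-05-16.
Next Sunday: 2029-05-20.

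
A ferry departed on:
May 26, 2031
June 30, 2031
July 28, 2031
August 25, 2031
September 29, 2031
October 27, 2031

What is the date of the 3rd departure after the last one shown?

All Mondays; the gaps (35, 28, 28, 35, 28) vary with month length.
This is the last Monday of each month.
November 2031 ends with Monday November 24, 2031.
December 2031 ends with Monday December 29, 2031.
January 2032 ends with Monday January 26, 2032.

January 26, 2032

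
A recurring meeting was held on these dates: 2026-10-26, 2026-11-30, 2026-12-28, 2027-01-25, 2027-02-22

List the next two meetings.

Every date is a Monday; gaps 35, 28, 28, 28 days.
Each is the last Monday of its month (at least one falls on the 29th or later, ruling out '4th Monday').
March 2027 ends with Monday 2027-03-29.
April 2027 ends with Monday 2027-04-26.

2027-03-29, 2027-04-26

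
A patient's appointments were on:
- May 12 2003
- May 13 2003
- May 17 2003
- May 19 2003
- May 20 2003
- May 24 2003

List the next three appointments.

May 26 2003, May 27 2003, May 31 2003

The gap pattern 1, 4, 2, 1, 4 repeats every 3 events.
These are the Mondays, Tuesdays and Saturdays of each week.
Next Monday: May 26 2003.
The following Tuesday is May 27 2003.
Next Saturday: May 31 2003.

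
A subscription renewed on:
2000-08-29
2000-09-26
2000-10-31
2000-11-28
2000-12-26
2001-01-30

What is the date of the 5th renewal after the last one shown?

2001-06-26

These are Tuesdays with 28, 35, 28, 28, 35-day gaps.
Each is the final Tuesday of its month — 2000-08-29 is past the 28th, so '4th Tuesday' doesn't fit.
Last Tuesday of February 2001: 2001-02-27.
March 2001 ends with Tuesday 2001-03-27.
Last Tuesday of April 2001: 2001-04-24.
Last Tuesday of May 2001: 2001-05-29.
Last Tuesday of June 2001: 2001-06-26.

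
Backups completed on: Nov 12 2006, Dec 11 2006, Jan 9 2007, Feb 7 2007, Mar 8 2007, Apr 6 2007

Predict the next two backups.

The spacing is 29, 29, 29, 29, 29 days — always 29 days.
Apr 6 2007 + 29 days = May 5 2007.
May 5 2007 + 29 days = Jun 3 2007.

May 5 2007, Jun 3 2007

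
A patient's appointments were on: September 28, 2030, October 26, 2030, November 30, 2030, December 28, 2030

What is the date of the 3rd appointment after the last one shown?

Every date is a Saturday; gaps 28, 35, 28 days.
Each is the last Saturday of its month (at least one falls on the 29th or later, ruling out '4th Saturday').
Last Saturday of January 2031: January 25, 2031.
February 2031 ends with Saturday February 22, 2031.
March 2031 ends with Saturday March 29, 2031.

March 29, 2031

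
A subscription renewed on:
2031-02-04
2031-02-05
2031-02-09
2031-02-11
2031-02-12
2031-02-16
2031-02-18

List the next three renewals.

2031-02-19, 2031-02-23, 2031-02-25

Every event lands on a Tuesday or Wednesday or Sunday (gaps cycle 1, 4, 2, 1, 4, 2).
So the schedule is: every Tuesday, Wednesday and Sunday.
The following Wednesday is 2031-02-19.
The following Sunday is 2031-02-23.
Next Tuesday: 2031-02-25.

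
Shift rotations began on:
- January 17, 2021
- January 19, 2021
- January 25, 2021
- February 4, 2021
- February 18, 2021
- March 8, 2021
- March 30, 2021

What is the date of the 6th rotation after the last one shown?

November 1, 2021

Gaps: 2, 6, 10, 14, 18, 22 days — each gap is 4 larger than the previous one.
Next gap: 26 days. March 30, 2021 + 26 days = April 25, 2021.
Next gap: 30 days. April 25, 2021 + 30 days = May 25, 2021.
Next gap: 34 days. May 25, 2021 + 34 days = June 28, 2021.
Next gap: 38 days. June 28, 2021 + 38 days = August 5, 2021.
Next gap: 42 days. August 5, 2021 + 42 days = September 16, 2021.
Next gap: 46 days. September 16, 2021 + 46 days = November 1, 2021.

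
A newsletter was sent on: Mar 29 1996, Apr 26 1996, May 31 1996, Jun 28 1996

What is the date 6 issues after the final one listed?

Every date is a Friday; gaps 28, 35, 28 days.
Each is the last Friday of its month (at least one falls on the 29th or later, ruling out '4th Friday').
July 1996 ends with Friday Jul 26 1996.
August 1996 ends with Friday Aug 30 1996.
September 1996 ends with Friday Sep 27 1996.
October 1996 ends with Friday Oct 25 1996.
Last Friday of November 1996: Nov 29 1996.
December 1996 ends with Friday Dec 27 1996.

Dec 27 1996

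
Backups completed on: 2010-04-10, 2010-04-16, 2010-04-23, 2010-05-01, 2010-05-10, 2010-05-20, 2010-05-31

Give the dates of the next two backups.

The spacing grows by 1 each time: 6, 7, 8, 9, 10, 11 days.
Next gap: 12 days. 2010-05-31 + 12 days = 2010-06-12.
Next gap: 13 days. 2010-06-12 + 13 days = 2010-06-25.

2010-06-12, 2010-06-25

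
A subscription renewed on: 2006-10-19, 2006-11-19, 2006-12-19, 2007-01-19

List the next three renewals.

2007-02-19, 2007-03-19, 2007-04-19

Each date is the 19th; the gaps (31, 30, 31) track the month lengths.
The rule is the 19th of each month.
Next: February 2007 → 2007-02-19.
March 2007: 2007-03-19.
Next: April 2007 → 2007-04-19.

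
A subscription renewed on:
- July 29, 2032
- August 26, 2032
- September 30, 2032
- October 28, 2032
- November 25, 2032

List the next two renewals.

All Thursdays; the gaps (28, 35, 28, 28) vary with month length.
This is the last Thursday of each month.
Last Thursday of December 2032: December 30, 2032.
January 2033 ends with Thursday January 27, 2033.

December 30, 2032; January 27, 2033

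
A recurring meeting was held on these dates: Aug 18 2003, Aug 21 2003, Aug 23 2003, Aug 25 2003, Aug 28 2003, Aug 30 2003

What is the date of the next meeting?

The gap pattern 3, 2, 2, 3, 2 repeats every 3 events.
These are the Mondays, Thursdays and Saturdays of each week.
The following Monday is Sep 1 2003.

Sep 1 2003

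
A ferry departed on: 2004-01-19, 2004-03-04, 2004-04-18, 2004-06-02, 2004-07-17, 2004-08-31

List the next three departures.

2004-10-15, 2004-11-29, 2005-01-13

Gaps between consecutive events: 45, 45, 45, 45, 45 days — a constant 45-day interval.
2004-08-31 + 45 days = 2004-10-15.
2004-10-15 + 45 days = 2004-11-29.
2004-11-29 + 45 days = 2005-01-13.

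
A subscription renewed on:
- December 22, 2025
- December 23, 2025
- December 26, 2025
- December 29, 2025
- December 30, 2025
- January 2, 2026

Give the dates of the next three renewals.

The gap pattern 1, 3, 3, 1, 3 repeats every 3 events.
These are the Mondays, Tuesdays and Fridays of each week.
Next Monday: January 5, 2026.
Next Tuesday: January 6, 2026.
The following Friday is January 9, 2026.

January 5, 2026; January 6, 2026; January 9, 2026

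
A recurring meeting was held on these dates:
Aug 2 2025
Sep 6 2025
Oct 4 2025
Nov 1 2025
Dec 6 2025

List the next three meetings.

Jan 3 2026, Feb 7 2026, Mar 7 2026

Gaps: 35, 28, 28, 35 days — a mix of 28 and 35. Every date is a Saturday.
Each is the 1st Saturday of its month.
1st Saturday of January 2026: Jan 3 2026.
February 2026 — 1st Saturday is Feb 7 2026.
1st Saturday of March 2026: Mar 7 2026.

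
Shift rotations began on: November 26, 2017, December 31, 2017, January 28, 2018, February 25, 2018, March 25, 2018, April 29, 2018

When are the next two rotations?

All Sundays; the gaps (35, 28, 28, 28, 35) vary with month length.
This is the last Sunday of each month.
May 2018 ends with Sunday May 27, 2018.
Last Sunday of June 2018: June 24, 2018.

May 27, 2018; June 24, 2018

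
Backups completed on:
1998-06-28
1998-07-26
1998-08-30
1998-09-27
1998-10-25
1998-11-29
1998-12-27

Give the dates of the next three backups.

1999-01-31, 1999-02-28, 1999-03-28

Every date is a Sunday; gaps 28, 35, 28, 28, 35, 28 days.
Each is the last Sunday of its month (at least one falls on the 29th or later, ruling out '4th Sunday').
Last Sunday of January 1999: 1999-01-31.
Last Sunday of February 1999: 1999-02-28.
Last Sunday of March 1999: 1999-03-28.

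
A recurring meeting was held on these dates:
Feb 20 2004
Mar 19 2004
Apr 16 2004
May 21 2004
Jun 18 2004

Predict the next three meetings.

Jul 16 2004, Aug 20 2004, Sep 17 2004

All dates are Fridays, 28, 28, 35, 28 days apart.
Specifically, the 3rd Friday of each month.
3rd Friday of July 2004: Jul 16 2004.
3rd Friday of August 2004: Aug 20 2004.
3rd Friday of September 2004: Sep 17 2004.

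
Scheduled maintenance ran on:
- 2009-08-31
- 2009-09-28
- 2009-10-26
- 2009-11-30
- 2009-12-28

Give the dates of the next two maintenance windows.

2010-01-25, 2010-02-22

Every date is a Monday; gaps 28, 28, 35, 28 days.
Each is the last Monday of its month (at least one falls on the 29th or later, ruling out '4th Monday').
January 2010 ends with Monday 2010-01-25.
Last Monday of February 2010: 2010-02-22.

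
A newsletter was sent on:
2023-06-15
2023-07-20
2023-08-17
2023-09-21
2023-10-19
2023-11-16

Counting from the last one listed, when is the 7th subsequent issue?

2024-06-20

All dates are Thursdays, 35, 28, 35, 28, 28 days apart.
Specifically, the 3rd Thursday of each month.
December 2023 — 3rd Thursday is 2023-12-21.
January 2024 — 3rd Thursday is 2024-01-18.
3rd Thursday of February 2024: 2024-02-15.
March 2024 — 3rd Thursday is 2024-03-21.
3rd Thursday of April 2024: 2024-04-18.
3rd Thursday of May 2024: 2024-05-16.
June 2024 — 3rd Thursday is 2024-06-20.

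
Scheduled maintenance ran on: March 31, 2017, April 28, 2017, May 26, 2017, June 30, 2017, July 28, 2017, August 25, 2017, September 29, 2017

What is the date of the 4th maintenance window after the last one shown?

Every date is a Friday; gaps 28, 28, 35, 28, 28, 35 days.
Each is the last Friday of its month (at least one falls on the 29th or later, ruling out '4th Friday').
October 2017 ends with Friday October 27, 2017.
November 2017 ends with Friday November 24, 2017.
December 2017 ends with Friday December 29, 2017.
January 2018 ends with Friday January 26, 2018.

January 26, 2018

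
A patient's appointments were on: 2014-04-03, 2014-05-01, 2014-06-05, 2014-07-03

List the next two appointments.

2014-08-07, 2014-09-04

These are Thursdays at 28- or 35-day spacing (28, 35, 28).
The pattern: 1st Thursday of the month.
August 2014 — 1st Thursday is 2014-08-07.
1st Thursday of September 2014: 2014-09-04.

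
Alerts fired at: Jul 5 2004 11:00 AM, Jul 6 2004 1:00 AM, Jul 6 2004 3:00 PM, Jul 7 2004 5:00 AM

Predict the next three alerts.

Gaps: 14, 14, 14 hours — each event is 14 hours after the previous one.
Jul 7 2004 5:00 AM + 14 h = Jul 7 2004 7:00 PM.
Jul 7 2004 7:00 PM + 14 h = Jul 8 2004 9:00 AM.
Jul 8 2004 9:00 AM + 14 h = Jul 8 2004 11:00 PM.

Jul 7 2004 7:00 PM, Jul 8 2004 9:00 AM, Jul 8 2004 11:00 PM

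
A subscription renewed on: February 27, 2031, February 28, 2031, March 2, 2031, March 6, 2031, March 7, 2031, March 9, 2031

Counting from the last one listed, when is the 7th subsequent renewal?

March 27, 2031

Every event lands on a Thursday or Friday or Sunday (gaps cycle 1, 2, 4, 1, 2).
So the schedule is: every Thursday, Friday and Sunday.
Next Thursday: March 13, 2031.
Next Friday: March 14, 2031.
Next Sunday: March 16, 2031.
The following Thursday is March 20, 2031.
The following Friday is March 21, 2031.
The following Sunday is March 23, 2031.
The following Thursday is March 27, 2031.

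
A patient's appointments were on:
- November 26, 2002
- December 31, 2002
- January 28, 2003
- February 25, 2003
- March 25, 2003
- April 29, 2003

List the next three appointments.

All Tuesdays; the gaps (35, 28, 28, 28, 35) vary with month length.
This is the last Tuesday of each month.
Last Tuesday of May 2003: May 27, 2003.
Last Tuesday of June 2003: June 24, 2003.
July 2003 ends with Tuesday July 29, 2003.

May 27, 2003; June 24, 2003; July 29, 2003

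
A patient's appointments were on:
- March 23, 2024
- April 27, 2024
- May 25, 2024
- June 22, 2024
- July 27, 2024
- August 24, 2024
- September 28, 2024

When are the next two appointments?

All dates are Saturdays, 35, 28, 28, 35, 28, 35 days apart.
Specifically, the 4th Saturday of each month.
October 2024 — 4th Saturday is October 26, 2024.
4th Saturday of November 2024: November 23, 2024.

October 26, 2024; November 23, 2024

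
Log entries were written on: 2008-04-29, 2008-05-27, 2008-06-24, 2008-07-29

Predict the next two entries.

2008-08-26, 2008-09-30

These are Tuesdays with 28, 28, 35-day gaps.
Each is the final Tuesday of its month — 2008-04-29 is past the 28th, so '4th Tuesday' doesn't fit.
Last Tuesday of August 2008: 2008-08-26.
September 2008 ends with Tuesday 2008-09-30.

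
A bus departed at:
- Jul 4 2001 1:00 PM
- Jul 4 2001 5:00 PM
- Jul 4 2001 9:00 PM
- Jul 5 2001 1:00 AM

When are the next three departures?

Jul 5 2001 5:00 AM, Jul 5 2001 9:00 AM, Jul 5 2001 1:00 PM

The interval is a steady 4 hours (4, 4, 4).
Jul 5 2001 1:00 AM + 4 h = Jul 5 2001 5:00 AM.
Jul 5 2001 5:00 AM + 4 h = Jul 5 2001 9:00 AM.
Jul 5 2001 9:00 AM + 4 h = Jul 5 2001 1:00 PM.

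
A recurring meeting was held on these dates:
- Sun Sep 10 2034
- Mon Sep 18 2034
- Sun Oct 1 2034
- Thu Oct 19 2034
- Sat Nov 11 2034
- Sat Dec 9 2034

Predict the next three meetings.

The spacing grows by 5 each time: 8, 13, 18, 23, 28 days.
Next gap: 33 days. Sat Dec 9 2034 + 33 days = Thu Jan 11 2035.
Next gap: 38 days. Thu Jan 11 2035 + 38 days = Sun Feb 18 2035.
Next gap: 43 days. Sun Feb 18 2035 + 43 days = Mon Apr 2 2035.

Thu Jan 11 2035, Sun Feb 18 2035, Mon Apr 2 2035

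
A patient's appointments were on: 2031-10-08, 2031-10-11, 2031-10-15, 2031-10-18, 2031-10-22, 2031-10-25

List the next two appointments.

Gaps: 3, 4, 3, 4, 3 days — not constant, but cyclic with period 2.
The events fall on every Wednesday and Saturday.
Next Wednesday: 2031-10-29.
The following Saturday is 2031-11-01.

2031-10-29, 2031-11-01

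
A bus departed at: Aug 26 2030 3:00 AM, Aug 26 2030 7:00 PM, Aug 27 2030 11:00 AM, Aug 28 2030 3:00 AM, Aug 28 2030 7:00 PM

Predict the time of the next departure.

Gaps: 16, 16, 16, 16 hours — each event is 16 hours after the previous one.
Aug 28 2030 7:00 PM + 16 h = Aug 29 2030 11:00 AM.

Aug 29 2030 11:00 AM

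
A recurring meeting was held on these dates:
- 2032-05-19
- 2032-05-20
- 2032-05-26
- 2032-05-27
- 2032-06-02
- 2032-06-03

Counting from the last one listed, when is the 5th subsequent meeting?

2032-06-23

Every event lands on a Wednesday or Thursday (gaps cycle 1, 6, 1, 6, 1).
So the schedule is: every Wednesday and Thursday.
Next Wednesday: 2032-06-09.
The following Thursday is 2032-06-10.
The following Wednesday is 2032-06-16.
The following Thursday is 2032-06-17.
Next Wednesday: 2032-06-23.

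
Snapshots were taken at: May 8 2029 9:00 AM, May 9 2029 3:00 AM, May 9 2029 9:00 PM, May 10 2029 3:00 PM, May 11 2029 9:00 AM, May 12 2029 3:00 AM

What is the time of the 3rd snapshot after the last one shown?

Spacing: 18, 18, 18, 18, 18 h — constant 18 h.
May 12 2029 3:00 AM + 18 h = May 12 2029 9:00 PM.
May 12 2029 9:00 PM + 18 h = May 13 2029 3:00 PM.
May 13 2029 3:00 PM + 18 h = May 14 2029 9:00 AM.

May 14 2029 9:00 AM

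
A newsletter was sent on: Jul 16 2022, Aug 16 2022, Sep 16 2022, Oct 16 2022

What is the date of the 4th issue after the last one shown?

The day-of-month is always 16 (31, 31, 30 days between events).
So this recurs on the 16th of each month.
Next: November 2022 → Nov 16 2022.
Next: December 2022 → Dec 16 2022.
Next: January 2023 → Jan 16 2023.
February 2023: Feb 16 2023.

Feb 16 2023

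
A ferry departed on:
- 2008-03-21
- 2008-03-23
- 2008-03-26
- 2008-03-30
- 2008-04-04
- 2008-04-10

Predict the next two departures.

2008-04-17, 2008-04-25

The spacing grows by 1 each time: 2, 3, 4, 5, 6 days.
Next gap: 7 days. 2008-04-10 + 7 days = 2008-04-17.
Next gap: 8 days. 2008-04-17 + 8 days = 2008-04-25.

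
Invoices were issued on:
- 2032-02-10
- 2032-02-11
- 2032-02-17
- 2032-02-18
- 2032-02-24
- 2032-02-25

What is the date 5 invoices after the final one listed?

The gap pattern 1, 6, 1, 6, 1 repeats every 2 events.
These are the Tuesdays and Wednesdays of each week.
The following Tuesday is 2032-03-02.
Next Wednesday: 2032-03-03.
Next Tuesday: 2032-03-09.
Next Wednesday: 2032-03-10.
The following Tuesday is 2032-03-16.

2032-03-16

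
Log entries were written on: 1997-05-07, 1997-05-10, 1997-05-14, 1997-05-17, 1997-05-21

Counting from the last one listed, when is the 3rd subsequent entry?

1997-05-31

Gaps: 3, 4, 3, 4 days — not constant, but cyclic with period 2.
The events fall on every Wednesday and Saturday.
The following Saturday is 1997-05-24.
The following Wednesday is 1997-05-28.
Next Saturday: 1997-05-31.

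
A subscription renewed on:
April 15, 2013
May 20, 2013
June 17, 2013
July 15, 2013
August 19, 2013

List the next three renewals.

All dates are Mondays, 35, 28, 28, 35 days apart.
Specifically, the 3rd Monday of each month.
September 2013 — 3rd Monday is September 16, 2013.
3rd Monday of October 2013: October 21, 2013.
3rd Monday of November 2013: November 18, 2013.

September 16, 2013; October 21, 2013; November 18, 2013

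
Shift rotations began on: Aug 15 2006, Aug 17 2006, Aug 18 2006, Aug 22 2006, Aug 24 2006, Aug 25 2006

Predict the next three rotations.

The gap pattern 2, 1, 4, 2, 1 repeats every 3 events.
These are the Tuesdays, Thursdays and Fridays of each week.
The following Tuesday is Aug 29 2006.
The following Thursday is Aug 31 2006.
The following Friday is Sep 1 2006.

Aug 29 2006, Aug 31 2006, Sep 1 2006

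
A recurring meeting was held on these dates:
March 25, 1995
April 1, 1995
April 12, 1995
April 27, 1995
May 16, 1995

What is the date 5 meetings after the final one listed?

October 18, 1995

The spacing grows by 4 each time: 7, 11, 15, 19 days.
Next gap: 23 days. May 16, 1995 + 23 days = June 8, 1995.
Next gap: 27 days. June 8, 1995 + 27 days = July 5, 1995.
Next gap: 31 days. July 5, 1995 + 31 days = August 5, 1995.
Next gap: 35 days. August 5, 1995 + 35 days = September 9, 1995.
Next gap: 39 days. September 9, 1995 + 39 days = October 18, 1995.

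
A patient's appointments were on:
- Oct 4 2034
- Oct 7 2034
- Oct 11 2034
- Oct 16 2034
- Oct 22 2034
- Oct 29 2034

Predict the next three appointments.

Intervals are 3, 4, 5, 6, 7 days — an arithmetic progression with common difference 1.
Next gap: 8 days. Oct 29 2034 + 8 days = Nov 6 2034.
Next gap: 9 days. Nov 6 2034 + 9 days = Nov 15 2034.
Next gap: 10 days. Nov 15 2034 + 10 days = Nov 25 2034.

Nov 6 2034, Nov 15 2034, Nov 25 2034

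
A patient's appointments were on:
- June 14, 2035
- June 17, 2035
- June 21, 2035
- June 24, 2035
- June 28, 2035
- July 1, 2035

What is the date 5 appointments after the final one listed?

July 19, 2035

The gap pattern 3, 4, 3, 4, 3 repeats every 2 events.
These are the Thursdays and Sundays of each week.
The following Thursday is July 5, 2035.
Next Sunday: July 8, 2035.
Next Thursday: July 12, 2035.
Next Sunday: July 15, 2035.
The following Thursday is July 19, 2035.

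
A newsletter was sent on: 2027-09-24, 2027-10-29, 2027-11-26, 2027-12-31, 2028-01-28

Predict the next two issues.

2028-02-25, 2028-03-31

All Fridays; the gaps (35, 28, 35, 28) vary with month length.
This is the last Friday of each month.
February 2028 ends with Friday 2028-02-25.
Last Friday of March 2028: 2028-03-31.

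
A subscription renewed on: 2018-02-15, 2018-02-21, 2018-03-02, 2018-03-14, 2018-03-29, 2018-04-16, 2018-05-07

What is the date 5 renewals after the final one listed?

2018-10-04

Intervals are 6, 9, 12, 15, 18, 21 days — an arithmetic progression with common difference 3.
Next gap: 24 days. 2018-05-07 + 24 days = 2018-05-31.
Next gap: 27 days. 2018-05-31 + 27 days = 2018-06-27.
Next gap: 30 days. 2018-06-27 + 30 days = 2018-07-27.
Next gap: 33 days. 2018-07-27 + 33 days = 2018-08-29.
Next gap: 36 days. 2018-08-29 + 36 days = 2018-10-04.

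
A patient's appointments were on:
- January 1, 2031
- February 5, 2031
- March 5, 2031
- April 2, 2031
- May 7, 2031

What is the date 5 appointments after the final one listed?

All dates are Wednesdays, 35, 28, 28, 35 days apart.
Specifically, the 1st Wednesday of each month.
1st Wednesday of June 2031: June 4, 2031.
July 2031 — 1st Wednesday is July 2, 2031.
1st Wednesday of August 2031: August 6, 2031.
September 2031 — 1st Wednesday is September 3, 2031.
October 2031 — 1st Wednesday is October 1, 2031.

October 1, 2031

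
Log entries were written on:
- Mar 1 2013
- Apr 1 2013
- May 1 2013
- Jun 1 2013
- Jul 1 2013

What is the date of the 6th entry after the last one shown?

The day-of-month is always 1 (31, 30, 31, 30 days between events).
So this recurs on the 1st of each month.
Next: August 2013 → Aug 1 2013.
September 2013: Sep 1 2013.
Next: October 2013 → Oct 1 2013.
November 2013: Nov 1 2013.
December 2013: Dec 1 2013.
January 2014: Jan 1 2014.

Jan 1 2014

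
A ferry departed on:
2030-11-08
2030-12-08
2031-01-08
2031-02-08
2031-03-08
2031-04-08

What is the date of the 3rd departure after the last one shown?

2031-07-08

Each date is the 8th; the gaps (30, 31, 31, 28, 31) track the month lengths.
The rule is the 8th of each month.
Next: May 2031 → 2031-05-08.
Next: June 2031 → 2031-06-08.
Next: July 2031 → 2031-07-08.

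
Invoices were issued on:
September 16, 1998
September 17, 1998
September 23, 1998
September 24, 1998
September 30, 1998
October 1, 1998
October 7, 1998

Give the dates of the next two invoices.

October 8, 1998; October 14, 1998

The gap pattern 1, 6, 1, 6, 1, 6 repeats every 2 events.
These are the Wednesdays and Thursdays of each week.
The following Thursday is October 8, 1998.
Next Wednesday: October 14, 1998.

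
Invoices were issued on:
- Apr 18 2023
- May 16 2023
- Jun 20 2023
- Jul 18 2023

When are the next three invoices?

All dates are Tuesdays, 28, 35, 28 days apart.
Specifically, the 3rd Tuesday of each month.
3rd Tuesday of August 2023: Aug 15 2023.
September 2023 — 3rd Tuesday is Sep 19 2023.
October 2023 — 3rd Tuesday is Oct 17 2023.

Aug 15 2023, Sep 19 2023, Oct 17 2023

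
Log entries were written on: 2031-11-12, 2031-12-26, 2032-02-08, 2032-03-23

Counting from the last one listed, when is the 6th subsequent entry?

2032-12-12

Every event comes 44 days after the last (44, 44, 44).
2032-03-23 + 44 days = 2032-05-06.
2032-05-06 + 44 days = 2032-06-19.
2032-06-19 + 44 days = 2032-08-02.
2032-08-02 + 44 days = 2032-09-15.
2032-09-15 + 44 days = 2032-10-29.
2032-10-29 + 44 days = 2032-12-12.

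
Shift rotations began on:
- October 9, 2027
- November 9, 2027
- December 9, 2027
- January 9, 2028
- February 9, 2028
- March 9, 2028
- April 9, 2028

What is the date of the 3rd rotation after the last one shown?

Each date is the 9th; the gaps (31, 30, 31, 31, 29, 31) track the month lengths.
The rule is the 9th of each month.
May 2028: May 9, 2028.
Next: June 2028 → June 9, 2028.
July 2028: July 9, 2028.

July 9, 2028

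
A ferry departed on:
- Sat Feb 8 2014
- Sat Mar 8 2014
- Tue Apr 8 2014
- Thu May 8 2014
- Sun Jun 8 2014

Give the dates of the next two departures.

Tue Jul 8 2014, Fri Aug 8 2014

The day-of-month is always 8 (28, 31, 30, 31 days between events).
So this recurs on the 8th of each month.
July 2014: Tue Jul 8 2014.
Next: August 2014 → Fri Aug 8 2014.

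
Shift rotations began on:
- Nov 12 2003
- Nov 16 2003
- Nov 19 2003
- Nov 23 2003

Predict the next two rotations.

The gap pattern 4, 3, 4 repeats every 2 events.
These are the Wednesdays and Sundays of each week.
Next Wednesday: Nov 26 2003.
The following Sunday is Nov 30 2003.

Nov 26 2003, Nov 30 2003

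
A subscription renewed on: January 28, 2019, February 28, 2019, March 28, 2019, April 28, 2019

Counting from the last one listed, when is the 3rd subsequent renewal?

Each date is the 28th; the gaps (31, 28, 31) track the month lengths.
The rule is the 28th of each month.
Next: May 2019 → May 28, 2019.
June 2019: June 28, 2019.
Next: July 2019 → July 28, 2019.

July 28, 2019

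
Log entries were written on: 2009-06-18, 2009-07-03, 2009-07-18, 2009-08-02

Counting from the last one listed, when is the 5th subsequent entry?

Gaps between consecutive events: 15, 15, 15 days — a constant 15-day interval.
2009-08-02 + 15 days = 2009-08-17.
2009-08-17 + 15 days = 2009-09-01.
2009-09-01 + 15 days = 2009-09-16.
2009-09-16 + 15 days = 2009-10-01.
2009-10-01 + 15 days = 2009-10-16.

2009-10-16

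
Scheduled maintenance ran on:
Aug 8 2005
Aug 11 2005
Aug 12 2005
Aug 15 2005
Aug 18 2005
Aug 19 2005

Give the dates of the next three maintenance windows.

Aug 22 2005, Aug 25 2005, Aug 26 2005

Gaps: 3, 1, 3, 3, 1 days — not constant, but cyclic with period 3.
The events fall on every Monday, Thursday and Friday.
The following Monday is Aug 22 2005.
The following Thursday is Aug 25 2005.
Next Friday: Aug 26 2005.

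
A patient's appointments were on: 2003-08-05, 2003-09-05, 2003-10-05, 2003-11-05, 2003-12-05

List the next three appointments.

2004-01-05, 2004-02-05, 2004-03-05

Each date is the 5th; the gaps (31, 30, 31, 30) track the month lengths.
The rule is the 5th of each month.
January 2004: 2004-01-05.
Next: February 2004 → 2004-02-05.
Next: March 2004 → 2004-03-05.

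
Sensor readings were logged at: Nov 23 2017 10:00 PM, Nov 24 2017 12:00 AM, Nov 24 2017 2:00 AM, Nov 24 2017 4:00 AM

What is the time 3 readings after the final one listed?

Nov 24 2017 10:00 AM

The interval is a steady 2 hours (2, 2, 2).
Nov 24 2017 4:00 AM + 2 h = Nov 24 2017 6:00 AM.
Nov 24 2017 6:00 AM + 2 h = Nov 24 2017 8:00 AM.
Nov 24 2017 8:00 AM + 2 h = Nov 24 2017 10:00 AM.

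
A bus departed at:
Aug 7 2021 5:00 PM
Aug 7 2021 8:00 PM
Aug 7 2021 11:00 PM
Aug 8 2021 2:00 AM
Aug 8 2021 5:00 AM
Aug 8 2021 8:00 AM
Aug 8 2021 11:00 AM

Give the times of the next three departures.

Aug 8 2021 2:00 PM, Aug 8 2021 5:00 PM, Aug 8 2021 8:00 PM

The interval is a steady 3 hours (3, 3, 3, 3, 3, 3).
Aug 8 2021 11:00 AM + 3 h = Aug 8 2021 2:00 PM.
Aug 8 2021 2:00 PM + 3 h = Aug 8 2021 5:00 PM.
Aug 8 2021 5:00 PM + 3 h = Aug 8 2021 8:00 PM.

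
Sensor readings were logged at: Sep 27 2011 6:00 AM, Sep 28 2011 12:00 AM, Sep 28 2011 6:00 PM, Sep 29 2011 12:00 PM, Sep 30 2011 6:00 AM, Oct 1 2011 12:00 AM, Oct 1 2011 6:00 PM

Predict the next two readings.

Gaps: 18, 18, 18, 18, 18, 18 hours — each event is 18 hours after the previous one.
Oct 1 2011 6:00 PM + 18 h = Oct 2 2011 12:00 PM.
Oct 2 2011 12:00 PM + 18 h = Oct 3 2011 6:00 AM.

Oct 2 2011 12:00 PM, Oct 3 2011 6:00 AM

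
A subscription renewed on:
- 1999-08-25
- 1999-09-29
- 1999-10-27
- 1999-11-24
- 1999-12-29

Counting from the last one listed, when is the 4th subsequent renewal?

These are Wednesdays with 35, 28, 28, 35-day gaps.
Each is the final Wednesday of its month — 1999-09-29 is past the 28th, so '4th Wednesday' doesn't fit.
January 2000 ends with Wednesday 2000-01-26.
Last Wednesday of February 2000: 2000-02-23.
Last Wednesday of March 2000: 2000-03-29.
Last Wednesday of April 2000: 2000-04-26.

2000-04-26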